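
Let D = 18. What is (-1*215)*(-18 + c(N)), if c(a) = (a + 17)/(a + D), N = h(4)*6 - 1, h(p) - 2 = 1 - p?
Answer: 40420/11 ≈ 3674.5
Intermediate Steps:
h(p) = 3 - p (h(p) = 2 + (1 - p) = 3 - p)
N = -7 (N = (3 - 1*4)*6 - 1 = (3 - 4)*6 - 1 = -1*6 - 1 = -6 - 1 = -7)
c(a) = (17 + a)/(18 + a) (c(a) = (a + 17)/(a + 18) = (17 + a)/(18 + a))
(-1*215)*(-18 + c(N)) = (-1*215)*(-18 + (17 - 7)/(18 - 7)) = -215*(-18 + 10/11) = -215*(-188/11) = 40420/11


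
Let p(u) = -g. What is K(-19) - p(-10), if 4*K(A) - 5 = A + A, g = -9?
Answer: -69/4 ≈ -17.250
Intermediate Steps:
p(u) = 9 (p(u) = -1*(-9) = 9)
K(A) = 5/4 + A/2 (K(A) = 5/4 + (A + A)/4 = 5/4 + (2*A)/4 = 5/4 + A/2)
K(-19) - p(-10) = (5/4 + (1/2)*(-19)) - 1*9 = (5/4 - 19/2) - 9 = -33/4 - 9 = -69/4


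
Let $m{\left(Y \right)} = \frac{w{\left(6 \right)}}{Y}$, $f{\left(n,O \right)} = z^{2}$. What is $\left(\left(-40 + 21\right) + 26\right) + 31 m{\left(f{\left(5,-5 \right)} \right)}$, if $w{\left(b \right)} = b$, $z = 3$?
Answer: $\frac{83}{3} \approx 27.667$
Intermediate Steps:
$f{\left(n,O \right)} = 9$ ($f{\left(n,O \right)} = 3^{2} = 9$)
$m{\left(Y \right)} = \frac{6}{Y}$
$\left(\left(-40 + 21\right) + 26\right) + 31 m{\left(f{\left(5,-5 \right)} \right)} = \left(\left(-40 + 21\right) + 26\right) + 31 \cdot \frac{6}{9} = \left(-19 + 26\right) + 31 \cdot 6 \cdot \frac{1}{9} = 7 + 31 \cdot \frac{2}{3} = 7 + \frac{62}{3} = \frac{83}{3}$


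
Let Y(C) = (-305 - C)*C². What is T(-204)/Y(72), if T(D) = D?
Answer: 17/162864 ≈ 0.00010438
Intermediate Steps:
Y(C) = C²*(-305 - C)
T(-204)/Y(72) = -204*1/(5184*(-305 - 1*72)) = -204*1/(5184*(-305 - 72)) = -204/(5184*(-377)) = -204/(-1954368) = -204*(-1/1954368) = 17/162864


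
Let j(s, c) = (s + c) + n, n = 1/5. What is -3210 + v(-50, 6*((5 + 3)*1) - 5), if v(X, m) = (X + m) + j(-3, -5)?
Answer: -16124/5 ≈ -3224.8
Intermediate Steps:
n = 1/5 ≈ 0.20000
j(s, c) = 1/5 + c + s (j(s, c) = (s + c) + 1/5 = (c + s) + 1/5 = 1/5 + c + s)
v(X, m) = -39/5 + X + m (v(X, m) = (X + m) + (1/5 - 5 - 3) = (X + m) - 39/5 = -39/5 + X + m)
-3210 + v(-50, 6*((5 + 3)*1) - 5) = -3210 + (-39/5 - 50 + (6*((5 + 3)*1) - 5)) = -3210 + (-39/5 - 50 + (6*(8*1) - 5)) = -3210 + (-39/5 - 50 + (6*8 - 5)) = -3210 + (-39/5 - 50 + (48 - 5)) = -3210 + (-39/5 - 50 + 43) = -3210 - 74/5 = -16124/5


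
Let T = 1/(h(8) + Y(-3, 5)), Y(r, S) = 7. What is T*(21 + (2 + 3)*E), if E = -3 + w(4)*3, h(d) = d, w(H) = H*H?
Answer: 82/5 ≈ 16.400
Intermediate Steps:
w(H) = H²
E = 45 (E = -3 + 4²*3 = -3 + 16*3 = -3 + 48 = 45)
T = 1/15 (T = 1/(8 + 7) = 1/15 ≈ 0.066667)
T*(21 + (2 + 3)*E) = (21 + (2 + 3)*45)/15 = (21 + 5*45)/15 = (21 + 225)/15 = (1/15)*246 = 82/5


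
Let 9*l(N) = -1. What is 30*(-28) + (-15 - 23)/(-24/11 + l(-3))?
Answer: -186918/227 ≈ -823.43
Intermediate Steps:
l(N) = -⅑ (l(N) = (⅑)*(-1) = -⅑)
30*(-28) + (-15 - 23)/(-24/11 + l(-3)) = 30*(-28) + (-15 - 23)/(-24/11 - ⅑) = -840 - 38/(-24*1/11 - ⅑) = -840 - 38/(-24/11 - ⅑) = -840 - 38/(-227/99) = -840 - 38*(-99/227) = -840 + 3762/227 = -186918/227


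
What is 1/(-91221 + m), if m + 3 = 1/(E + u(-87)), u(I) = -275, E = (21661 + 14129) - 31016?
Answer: -4499/410416775 ≈ -1.0962e-5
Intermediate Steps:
E = 4774 (E = 35790 - 31016 = 4774)
m = -13496/4499 (m = -3 + 1/(4774 - 275) = -3 + 1/4499 = -13496/4499 ≈ -2.9998)
1/(-91221 + m) = 1/(-91221 - 13496/4499) = 1/(-410416775/4499) = -4499/410416775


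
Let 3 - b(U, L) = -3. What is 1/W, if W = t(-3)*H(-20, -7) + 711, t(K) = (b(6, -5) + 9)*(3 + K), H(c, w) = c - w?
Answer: 1/711 ≈ 0.0014065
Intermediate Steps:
b(U, L) = 6 (b(U, L) = 3 - 1*(-3) = 3 + 3 = 6)
t(K) = 45 + 15*K (t(K) = (6 + 9)*(3 + K) = 15*(3 + K) = 45 + 15*K)
W = 711 (W = (45 + 15*(-3))*(-20 - 1*(-7)) + 711 = (45 - 45)*(-20 + 7) + 711 = 0*(-13) + 711 = 0 + 711 = 711)
1/W = 1/711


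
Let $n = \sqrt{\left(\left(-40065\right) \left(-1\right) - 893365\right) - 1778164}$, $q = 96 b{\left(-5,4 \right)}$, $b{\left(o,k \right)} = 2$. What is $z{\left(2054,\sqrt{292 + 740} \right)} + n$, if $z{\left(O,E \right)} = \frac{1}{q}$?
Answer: $\frac{1}{192} + 2 i \sqrt{657866} \approx 0.0052083 + 1622.2 i$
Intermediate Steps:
$q = 192$ ($q = 96 \cdot 2 = 192$)
$n = 2 i \sqrt{657866}$ ($n = \sqrt{\left(40065 - 893365\right) - 1778164} = \sqrt{-853300 - 1778164} = \sqrt{-2631464} = 2 i \sqrt{657866} \approx 1622.2 i$)
$z{\left(O,E \right)} = \frac{1}{192}$
$z{\left(2054,\sqrt{292 + 740} \right)} + n = \frac{1}{192} + 2 i \sqrt{657866}$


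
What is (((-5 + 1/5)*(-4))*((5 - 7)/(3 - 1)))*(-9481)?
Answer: 910176/5 ≈ 1.8204e+5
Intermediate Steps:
(((-5 + 1/5)*(-4))*((5 - 7)/(3 - 1)))*(-9481) = (((-5 + 1*(⅕))*(-4))*(-2/2))*(-9481) = (((-5 + ⅕)*(-4))*(-2*½))*(-9481) = (-24/5*(-4)*(-1))*(-9481) = ((96/5)*(-1))*(-9481) = -96/5*(-9481) = 910176/5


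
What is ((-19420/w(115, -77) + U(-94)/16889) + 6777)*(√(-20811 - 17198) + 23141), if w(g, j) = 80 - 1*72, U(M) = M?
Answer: 3399811457443/33778 + 146917223*I*√38009/33778 ≈ 1.0065e+8 + 8.4797e+5*I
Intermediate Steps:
w(g, j) = 8 (w(g, j) = 80 - 72 = 8)
((-19420/w(115, -77) + U(-94)/16889) + 6777)*(√(-20811 - 17198) + 23141) = ((-19420/8 - 94/16889) + 6777)*(√(-20811 - 17198) + 23141) = ((-19420*⅛ - 94*1/16889) + 6777)*(√(-38009) + 23141) = ((-4855/2 - 94/16889) + 6777)*(I*√38009 + 23141) = (-81996283/33778 + 6777)*(23141 + I*√38009) = 146917223*(23141 + I*√38009)/33778 = 3399811457443/33778 + 146917223*I*√38009/33778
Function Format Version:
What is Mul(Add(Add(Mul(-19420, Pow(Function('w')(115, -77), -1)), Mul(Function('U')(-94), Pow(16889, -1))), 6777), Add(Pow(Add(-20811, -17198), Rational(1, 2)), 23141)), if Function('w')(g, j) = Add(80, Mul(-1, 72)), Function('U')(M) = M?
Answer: Add(Rational(3399811457443, 33778), Mul(Rational(146917223, 33778), I, Pow(38009, Rational(1, 2)))) ≈ Add(1.0065e+8, Mul(8.4797e+5, I))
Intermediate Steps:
Function('w')(g, j) = 8 (Function('w')(g, j) = Add(80, -72) = 8)
Mul(Add(Add(Mul(-19420, Pow(Function('w')(115, -77), -1)), Mul(Function('U')(-94), Pow(16889, -1))), 6777), Add(Pow(Add(-20811, -17198), Rational(1, 2)), 23141)) = Mul(Add(Add(Mul(-19420, Pow(8, -1)), Mul(-94, Pow(16889, -1))), 6777), Add(Pow(Add(-20811, -17198), Rational(1, 2)), 23141)) = Mul(Add(Add(Mul(-19420, Rational(1, 8)), Mul(-94, Rational(1, 16889))), 6777), Add(Pow(-38009, Rational(1, 2)), 23141)) = Mul(Add(Add(Rational(-4855, 2), Rational(-94, 16889)), 6777), Add(Mul(I, Pow(38009, Rational(1, 2))), 23141)) = Mul(Add(Rational(-81996283, 33778), 6777), Add(23141, Mul(I, Pow(38009, Rational(1, 2))))) = Mul(Rational(146917223, 33778), Add(23141, Mul(I, Pow(38009, Rational(1, 2))))) = Add(Rational(3399811457443, 33778), Mul(Rational(146917223, 33778), I, Pow(38009, Rational(1, 2))))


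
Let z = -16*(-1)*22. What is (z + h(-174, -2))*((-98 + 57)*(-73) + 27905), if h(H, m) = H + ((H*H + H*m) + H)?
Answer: 946343944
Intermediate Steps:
h(H, m) = H² + 2*H + H*m (h(H, m) = H + ((H² + H*m) + H) = H + (H + H² + H*m) = H² + 2*H + H*m)
z = 352 (z = 16*22 = 352)
(z + h(-174, -2))*((-98 + 57)*(-73) + 27905) = (352 - 174*(2 - 174 - 2))*((-98 + 57)*(-73) + 27905) = (352 - 174*(-174))*(-41*(-73) + 27905) = (352 + 30276)*(2993 + 27905) = 30628*30898 = 946343944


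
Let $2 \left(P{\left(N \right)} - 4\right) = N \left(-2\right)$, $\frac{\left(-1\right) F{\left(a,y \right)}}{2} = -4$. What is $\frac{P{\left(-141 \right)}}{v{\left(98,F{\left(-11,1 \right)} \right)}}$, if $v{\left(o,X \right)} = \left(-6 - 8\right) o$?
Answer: $- \frac{145}{1372} \approx -0.10569$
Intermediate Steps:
$F{\left(a,y \right)} = 8$ ($F{\left(a,y \right)} = \left(-2\right) \left(-4\right) = 8$)
$P{\left(N \right)} = 4 - N$ ($P{\left(N \right)} = 4 + \frac{N \left(-2\right)}{2} = 4 + \frac{\left(-2\right) N}{2} = 4 - N$)
$v{\left(o,X \right)} = - 14 o$
$\frac{P{\left(-141 \right)}}{v{\left(98,F{\left(-11,1 \right)} \right)}} = \frac{4 - -141}{\left(-14\right) 98} = \frac{4 + 141}{-1372} = 145 \left(- \frac{1}{1372}\right) = - \frac{145}{1372}$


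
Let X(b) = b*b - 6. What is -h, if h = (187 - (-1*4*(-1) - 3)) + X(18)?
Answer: -504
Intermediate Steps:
X(b) = -6 + b² (X(b) = b² - 6 = -6 + b²)
h = 504 (h = (187 - (-1*4*(-1) - 3)) + (-6 + 18²) = (187 - (-4*(-1) - 3)) + (-6 + 324) = (187 - (4 - 3)) + 318 = (187 - 1*1) + 318 = (187 - 1) + 318 = 186 + 318 = 504)
-h = -1*504 = -504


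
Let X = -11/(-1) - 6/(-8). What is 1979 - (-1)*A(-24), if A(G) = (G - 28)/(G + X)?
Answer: 97179/49 ≈ 1983.2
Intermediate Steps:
X = 47/4 (X = -11*(-1) - 6*(-⅛) = 11 + ¾ = 47/4 ≈ 11.750)
A(G) = (-28 + G)/(47/4 + G) (A(G) = (G - 28)/(G + 47/4) = (-28 + G)/(47/4 + G))
1979 - (-1)*A(-24) = 1979 - (-1)*4*(-28 - 24)/(47 + 4*(-24)) = 1979 - (-1)*4*(-52)/(47 - 96) = 1979 - (-1)*4*(-52)/(-49) = 1979 - (-1)*4*(-1/49)*(-52) = 1979 - (-1)*208/49 = 1979 - 1*(-208/49) = 1979 + 208/49 = 97179/49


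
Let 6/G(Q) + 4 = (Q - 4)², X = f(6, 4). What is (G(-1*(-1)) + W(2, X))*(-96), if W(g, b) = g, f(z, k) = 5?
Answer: -1536/5 ≈ -307.20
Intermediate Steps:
X = 5
G(Q) = 6/(-4 + (-4 + Q)²) (G(Q) = 6/(-4 + (Q - 4)²) = 6/(-4 + (-4 + Q)²))
(G(-1*(-1)) + W(2, X))*(-96) = (6/(-4 + (-4 - 1*(-1))²) + 2)*(-96) = (6/(-4 + (-4 + 1)²) + 2)*(-96) = (6/(-4 + (-3)²) + 2)*(-96) = (6/(-4 + 9) + 2)*(-96) = (6/5 + 2)*(-96) = (16/5)*(-96) = -1536/5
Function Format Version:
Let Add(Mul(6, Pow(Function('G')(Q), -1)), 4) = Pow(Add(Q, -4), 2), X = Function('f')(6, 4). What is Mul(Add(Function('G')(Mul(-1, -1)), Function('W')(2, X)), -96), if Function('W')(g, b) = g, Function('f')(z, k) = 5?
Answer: Rational(-1536, 5) ≈ -307.20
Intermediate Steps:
X = 5
Function('G')(Q) = Mul(6, Pow(Add(-4, Pow(Add(-4, Q), 2)), -1)) (Function('G')(Q) = Mul(6, Pow(Add(-4, Pow(Add(Q, -4), 2)), -1)) = Mul(6, Pow(Add(-4, Pow(Add(-4, Q), 2)), -1)))
Mul(Add(Function('G')(Mul(-1, -1)), Function('W')(2, X)), -96) = Mul(Add(Mul(6, Pow(Add(-4, Pow(Add(-4, Mul(-1, -1)), 2)), -1)), 2), -96) = Mul(Add(Mul(6, Pow(Add(-4, Pow(Add(-4, 1), 2)), -1)), 2), -96) = Mul(Add(Mul(6, Pow(Add(-4, Pow(-3, 2)), -1)), 2), -96) = Mul(Add(Mul(6, Pow(Add(-4, 9), -1)), 2), -96) = Mul(Add(Mul(6, Pow(5, -1)), 2), -96) = Mul(Add(Mul(6, Rational(1, 5)), 2), -96) = Mul(Add(Rational(6, 5), 2), -96) = Mul(Rational(16, 5), -96) = Rational(-1536, 5)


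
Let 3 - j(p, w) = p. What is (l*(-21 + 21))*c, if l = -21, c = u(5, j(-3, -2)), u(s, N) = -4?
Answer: 0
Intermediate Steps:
j(p, w) = 3 - p
c = -4
(l*(-21 + 21))*c = -21*(-21 + 21)*(-4) = -21*0*(-4) = 0*(-4) = 0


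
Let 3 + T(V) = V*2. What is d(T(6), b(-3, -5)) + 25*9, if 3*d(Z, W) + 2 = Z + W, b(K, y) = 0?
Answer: 682/3 ≈ 227.33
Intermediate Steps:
T(V) = -3 + 2*V (T(V) = -3 + V*2 = -3 + 2*V)
d(Z, W) = -⅔ + W/3 + Z/3 (d(Z, W) = -⅔ + (Z + W)/3 = -⅔ + (W + Z)/3 = -⅔ + (W/3 + Z/3) = -⅔ + W/3 + Z/3)
d(T(6), b(-3, -5)) + 25*9 = (-⅔ + (⅓)*0 + (-3 + 2*6)/3) + 25*9 = (-⅔ + 0 + (-3 + 12)/3) + 225 = (-⅔ + 0 + (⅓)*9) + 225 = (-⅔ + 0 + 3) + 225 = 7/3 + 225 = 682/3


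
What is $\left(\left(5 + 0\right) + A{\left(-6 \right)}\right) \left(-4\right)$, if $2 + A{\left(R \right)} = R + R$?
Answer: $36$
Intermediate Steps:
$A{\left(R \right)} = -2 + 2 R$ ($A{\left(R \right)} = -2 + \left(R + R\right) = -2 + 2 R$)
$\left(\left(5 + 0\right) + A{\left(-6 \right)}\right) \left(-4\right) = \left(\left(5 + 0\right) + \left(-2 + 2 \left(-6\right)\right)\right) \left(-4\right) = \left(5 - 14\right) \left(-4\right) = \left(-9\right) \left(-4\right) = 36$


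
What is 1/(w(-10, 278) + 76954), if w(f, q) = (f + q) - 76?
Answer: 1/77146 ≈ 1.2962e-5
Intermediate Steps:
w(f, q) = -76 + f + q
1/(w(-10, 278) + 76954) = 1/((-76 - 10 + 278) + 76954) = 1/(192 + 76954) = 1/77146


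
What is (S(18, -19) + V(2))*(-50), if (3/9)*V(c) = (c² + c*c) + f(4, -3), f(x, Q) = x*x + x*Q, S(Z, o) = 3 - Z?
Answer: -1050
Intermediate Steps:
f(x, Q) = x² + Q*x
V(c) = 12 + 6*c² (V(c) = 3*((c² + c*c) + 4*(-3 + 4)) = 3*((c² + c²) + 4*1) = 3*(2*c² + 4) = 3*(4 + 2*c²) = 12 + 6*c²)
(S(18, -19) + V(2))*(-50) = ((3 - 1*18) + (12 + 6*2²))*(-50) = ((3 - 18) + (12 + 6*4))*(-50) = (-15 + (12 + 24))*(-50) = (-15 + 36)*(-50) = 21*(-50) = -1050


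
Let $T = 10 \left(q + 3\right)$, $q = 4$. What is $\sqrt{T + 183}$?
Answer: $\sqrt{253} \approx 15.906$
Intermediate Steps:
$T = 70$ ($T = 10 \left(4 + 3\right) = 10 \cdot 7 = 70$)
$\sqrt{T + 183} = \sqrt{70 + 183} = \sqrt{253}$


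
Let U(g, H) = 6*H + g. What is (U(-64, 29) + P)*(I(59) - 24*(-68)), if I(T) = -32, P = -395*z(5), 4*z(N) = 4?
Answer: -456000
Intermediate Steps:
z(N) = 1 (z(N) = (1/4)*4 = 1)
P = -395 (P = -395*1 = -395)
U(g, H) = g + 6*H
(U(-64, 29) + P)*(I(59) - 24*(-68)) = ((-64 + 6*29) - 395)*(-32 - 24*(-68)) = ((-64 + 174) - 395)*(-32 + 1632) = (110 - 395)*1600 = -285*1600 = -456000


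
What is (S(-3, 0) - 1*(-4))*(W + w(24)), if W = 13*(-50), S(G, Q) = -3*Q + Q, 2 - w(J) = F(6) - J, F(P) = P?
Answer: -2520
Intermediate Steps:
w(J) = -4 + J (w(J) = 2 - (6 - J) = 2 + (-6 + J) = -4 + J)
S(G, Q) = -2*Q
W = -650
(S(-3, 0) - 1*(-4))*(W + w(24)) = (-2*0 - 1*(-4))*(-650 + (-4 + 24)) = (0 + 4)*(-650 + 20) = 4*(-630) = -2520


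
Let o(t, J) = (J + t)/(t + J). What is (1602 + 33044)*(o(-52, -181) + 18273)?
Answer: 633121004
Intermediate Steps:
o(t, J) = 1 (o(t, J) = (J + t)/(J + t) = 1)
(1602 + 33044)*(o(-52, -181) + 18273) = (1602 + 33044)*(1 + 18273) = 34646*18274 = 633121004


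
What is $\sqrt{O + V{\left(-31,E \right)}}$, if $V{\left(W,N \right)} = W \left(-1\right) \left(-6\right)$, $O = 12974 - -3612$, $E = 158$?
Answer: $20 \sqrt{41} \approx 128.06$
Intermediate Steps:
$O = 16586$ ($O = 12974 + 3612 = 16586$)
$V{\left(W,N \right)} = 6 W$ ($V{\left(W,N \right)} = - W \left(-6\right) = 6 W$)
$\sqrt{O + V{\left(-31,E \right)}} = \sqrt{16586 + 6 \left(-31\right)} = \sqrt{16586 - 186} = \sqrt{16400} = 20 \sqrt{41}$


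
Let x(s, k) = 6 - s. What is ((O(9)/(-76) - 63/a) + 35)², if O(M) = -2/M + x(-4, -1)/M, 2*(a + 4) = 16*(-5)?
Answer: 75089700625/56610576 ≈ 1326.4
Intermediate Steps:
a = -44 (a = -4 + (16*(-5))/2 = -4 + (½)*(-80) = -4 - 40 = -44)
O(M) = 8/M (O(M) = -2/M + (6 - 1*(-4))/M = -2/M + (6 + 4)/M = -2/M + 10/M = 8/M)
((O(9)/(-76) - 63/a) + 35)² = (((8/9)/(-76) - 63/(-44)) + 35)² = (((8*(⅑))*(-1/76) - 63*(-1/44)) + 35)² = (((8/9)*(-1/76) + 63/44) + 35)² = ((-2/171 + 63/44) + 35)² = (10685/7524 + 35)² = (274025/7524)² = 75089700625/56610576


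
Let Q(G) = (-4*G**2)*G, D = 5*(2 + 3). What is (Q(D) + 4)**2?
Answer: 3905750016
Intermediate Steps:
D = 25 (D = 5*5 = 25)
Q(G) = -4*G**3
(Q(D) + 4)**2 = (-4*25**3 + 4)**2 = (-4*15625 + 4)**2 = (-62500 + 4)**2 = (-62496)**2 = 3905750016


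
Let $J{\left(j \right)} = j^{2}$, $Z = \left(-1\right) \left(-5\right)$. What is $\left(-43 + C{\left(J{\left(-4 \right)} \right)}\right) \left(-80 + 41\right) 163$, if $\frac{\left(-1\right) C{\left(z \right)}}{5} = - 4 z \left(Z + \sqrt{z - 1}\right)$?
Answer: $-9897849 - 2034240 \sqrt{15} \approx -1.7776 \cdot 10^{7}$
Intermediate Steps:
$Z = 5$
$C{\left(z \right)} = 20 z \left(5 + \sqrt{-1 + z}\right)$ ($C{\left(z \right)} = - 5 \left(- 4 z \left(5 + \sqrt{z - 1}\right)\right) = - 5 \left(- 4 z \left(5 + \sqrt{-1 + z}\right)\right) = 20 z \left(5 + \sqrt{-1 + z}\right)$)
$\left(-43 + C{\left(J{\left(-4 \right)} \right)}\right) \left(-80 + 41\right) 163 = \left(-43 + 20 \left(-4\right)^{2} \left(5 + \sqrt{-1 + \left(-4\right)^{2}}\right)\right) \left(-80 + 41\right) 163 = \left(-43 + 20 \cdot 16 \left(5 + \sqrt{-1 + 16}\right)\right) \left(-39\right) 163 = \left(-43 + 20 \cdot 16 \left(5 + \sqrt{15}\right)\right) \left(-39\right) 163 = \left(-43 + \left(1600 + 320 \sqrt{15}\right)\right) \left(-39\right) 163 = \left(1557 + 320 \sqrt{15}\right) \left(-39\right) 163 = \left(-60723 - 12480 \sqrt{15}\right) 163 = -9897849 - 2034240 \sqrt{15}$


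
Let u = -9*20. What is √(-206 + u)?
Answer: I*√386 ≈ 19.647*I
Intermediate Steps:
u = -180
√(-206 + u) = √(-206 - 180) = √(-386) = I*√386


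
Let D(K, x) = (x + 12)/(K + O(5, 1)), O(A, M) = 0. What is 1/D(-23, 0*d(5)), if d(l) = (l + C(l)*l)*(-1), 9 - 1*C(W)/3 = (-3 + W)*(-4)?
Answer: -23/12 ≈ -1.9167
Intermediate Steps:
C(W) = -9 + 12*W (C(W) = 27 - 3*(-3 + W)*(-4) = 27 - 3*(12 - 4*W) = 27 + (-36 + 12*W) = -9 + 12*W)
d(l) = -l - l*(-9 + 12*l) (d(l) = (l + (-9 + 12*l)*l)*(-1) = (l + l*(-9 + 12*l))*(-1) = -l - l*(-9 + 12*l))
D(K, x) = (12 + x)/K (D(K, x) = (x + 12)/(K + 0) = (12 + x)/K)
1/D(-23, 0*d(5)) = 1/((12 + 0*(4*5*(2 - 3*5)))/(-23)) = 1/(-(12 + 0*(4*5*(2 - 15)))/23) = 1/(-(12 + 0*(4*5*(-13)))/23) = 1/(-(12 + 0*(-260))/23) = 1/(-(12 + 0)/23) = 1/(-1/23*12) = 1/(-12/23) = -23/12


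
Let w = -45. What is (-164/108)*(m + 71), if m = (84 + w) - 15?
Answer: -3895/27 ≈ -144.26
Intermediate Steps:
m = 24 (m = (84 - 45) - 15 = 39 - 15 = 24)
(-164/108)*(m + 71) = (-164/108)*(24 + 71) = -164*1/108*95 = -41/27*95 = -3895/27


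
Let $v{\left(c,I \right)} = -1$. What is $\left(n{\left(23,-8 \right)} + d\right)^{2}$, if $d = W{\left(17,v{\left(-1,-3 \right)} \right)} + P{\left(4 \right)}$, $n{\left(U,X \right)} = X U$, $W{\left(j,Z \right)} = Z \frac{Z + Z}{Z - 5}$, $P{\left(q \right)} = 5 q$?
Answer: $\frac{243049}{9} \approx 27005.0$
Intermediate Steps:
$W{\left(j,Z \right)} = \frac{2 Z^{2}}{-5 + Z}$ ($W{\left(j,Z \right)} = Z \frac{2 Z}{-5 + Z} = \frac{2 Z^{2}}{-5 + Z}$)
$n{\left(U,X \right)} = U X$
$d = \frac{59}{3}$ ($d = \frac{2 \left(-1\right)^{2}}{-5 - 1} + 5 \cdot 4 = 2 \cdot 1 \frac{1}{-6} + 20 = 2 \cdot 1 \left(- \frac{1}{6}\right) + 20 = - \frac{1}{3} + 20 = \frac{59}{3} \approx 19.667$)
$\left(n{\left(23,-8 \right)} + d\right)^{2} = \left(23 \left(-8\right) + \frac{59}{3}\right)^{2} = \left(-184 + \frac{59}{3}\right)^{2} = \left(- \frac{493}{3}\right)^{2} = \frac{243049}{9}$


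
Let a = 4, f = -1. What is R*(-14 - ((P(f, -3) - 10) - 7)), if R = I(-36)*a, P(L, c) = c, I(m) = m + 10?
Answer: -624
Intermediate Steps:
I(m) = 10 + m
R = -104 (R = (10 - 36)*4 = -26*4 = -104)
R*(-14 - ((P(f, -3) - 10) - 7)) = -104*(-14 - ((-3 - 10) - 7)) = -104*(-14 - (-13 - 7)) = -104*(-14 - 1*(-20)) = -104*(-14 + 20) = -104*6 = -624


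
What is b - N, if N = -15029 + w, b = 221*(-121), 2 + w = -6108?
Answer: -5602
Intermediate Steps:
w = -6110 (w = -2 - 6108 = -6110)
b = -26741
N = -21139 (N = -15029 - 6110 = -21139)
b - N = -26741 - 1*(-21139) = -26741 + 21139 = -5602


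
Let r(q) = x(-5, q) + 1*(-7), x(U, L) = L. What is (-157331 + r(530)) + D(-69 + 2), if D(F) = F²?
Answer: -152319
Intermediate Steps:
r(q) = -7 + q (r(q) = q + 1*(-7) = q - 7 = -7 + q)
(-157331 + r(530)) + D(-69 + 2) = (-157331 + (-7 + 530)) + (-69 + 2)² = (-157331 + 523) + (-67)² = -156808 + 4489 = -152319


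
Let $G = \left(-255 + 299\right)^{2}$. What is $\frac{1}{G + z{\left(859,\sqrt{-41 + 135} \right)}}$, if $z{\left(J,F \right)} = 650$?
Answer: $\frac{1}{2586} \approx 0.0003867$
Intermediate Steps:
$G = 1936$ ($G = 44^{2} = 1936$)
$\frac{1}{G + z{\left(859,\sqrt{-41 + 135} \right)}} = \frac{1}{1936 + 650} = \frac{1}{2586}$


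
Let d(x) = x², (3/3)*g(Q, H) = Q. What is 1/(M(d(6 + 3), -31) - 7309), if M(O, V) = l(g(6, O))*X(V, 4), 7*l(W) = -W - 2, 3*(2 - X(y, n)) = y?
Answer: -21/153785 ≈ -0.00013655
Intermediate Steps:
X(y, n) = 2 - y/3
g(Q, H) = Q
l(W) = -2/7 - W/7 (l(W) = (-W - 2)/7 = (-2 - W)/7 = -2/7 - W/7)
M(O, V) = -16/7 + 8*V/21 (M(O, V) = (-2/7 - ⅐*6)*(2 - V/3) = (-2/7 - 6/7)*(2 - V/3) = -8*(2 - V/3)/7 = -16/7 + 8*V/21)
1/(M(d(6 + 3), -31) - 7309) = 1/((-16/7 + (8/21)*(-31)) - 7309) = 1/((-16/7 - 248/21) - 7309) = 1/(-296/21 - 7309) = 1/(-153785/21) = -21/153785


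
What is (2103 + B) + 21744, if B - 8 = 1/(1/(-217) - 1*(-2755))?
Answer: 14261330287/597834 ≈ 23855.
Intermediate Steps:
B = 4782889/597834 (B = 8 + 1/(1/(-217) - 1*(-2755)) = 8 + 1/(-1/217 + 2755) = 8 + 1/(597834/217) = 8 + 217/597834 = 4782889/597834 ≈ 8.0004)
(2103 + B) + 21744 = (2103 + 4782889/597834) + 21744 = 1262027791/597834 + 21744 = 14261330287/597834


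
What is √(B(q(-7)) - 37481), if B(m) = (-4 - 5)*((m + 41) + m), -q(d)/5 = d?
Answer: 4*I*√2405 ≈ 196.16*I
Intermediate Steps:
q(d) = -5*d
B(m) = -369 - 18*m (B(m) = -9*((41 + m) + m) = -9*(41 + 2*m) = -369 - 18*m)
√(B(q(-7)) - 37481) = √((-369 - (-90)*(-7)) - 37481) = √((-369 - 18*35) - 37481) = √((-369 - 630) - 37481) = √(-999 - 37481) = √(-38480) = 4*I*√2405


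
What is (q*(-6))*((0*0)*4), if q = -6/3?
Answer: 0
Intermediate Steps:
q = -2 (q = -6*⅓ = -2)
(q*(-6))*((0*0)*4) = (-2*(-6))*((0*0)*4) = 12*(0*4) = 12*0 = 0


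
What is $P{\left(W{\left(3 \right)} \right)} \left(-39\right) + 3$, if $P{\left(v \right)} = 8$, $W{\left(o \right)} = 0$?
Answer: $-309$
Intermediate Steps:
$P{\left(W{\left(3 \right)} \right)} \left(-39\right) + 3 = 8 \left(-39\right) + 3 = -312 + 3 = -309$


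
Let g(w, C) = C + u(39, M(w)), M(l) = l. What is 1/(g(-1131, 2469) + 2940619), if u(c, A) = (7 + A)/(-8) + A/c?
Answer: 2/5886399 ≈ 3.3977e-7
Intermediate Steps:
u(c, A) = -7/8 - A/8 + A/c (u(c, A) = (7 + A)*(-⅛) + A/c = (-7/8 - A/8) + A/c = -7/8 - A/8 + A/c)
g(w, C) = -7/8 + C - 31*w/312 (g(w, C) = C + (w - ⅛*39*(7 + w))/39 = C + (w + (-273/8 - 39*w/8))/39 = C + (-273/8 - 31*w/8)/39 = C + (-7/8 - 31*w/312) = -7/8 + C - 31*w/312)
1/(g(-1131, 2469) + 2940619) = 1/((-7/8 + 2469 - 31/312*(-1131)) + 2940619) = 1/((-7/8 + 2469 + 899/8) + 2940619) = 1/(5161/2 + 2940619) = 1/(5886399/2) = 2/5886399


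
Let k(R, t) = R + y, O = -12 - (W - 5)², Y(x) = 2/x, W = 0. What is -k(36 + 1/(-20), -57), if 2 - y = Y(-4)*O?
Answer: -389/20 ≈ -19.450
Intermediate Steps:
O = -37 (O = -12 - (0 - 5)² = -12 - 1*(-5)² = -12 - 1*25 = -12 - 25 = -37)
y = -33/2 (y = 2 - 2/(-4)*(-37) = 2 - 2*(-¼)*(-37) = 2 - (-1)*(-37)/2 = 2 - 1*37/2 = 2 - 37/2 = -33/2 ≈ -16.500)
k(R, t) = -33/2 + R (k(R, t) = R - 33/2 = -33/2 + R)
-k(36 + 1/(-20), -57) = -(-33/2 + (36 + 1/(-20))) = -(-33/2 + (36 - 1/20)) = -(-33/2 + 719/20) = -1*389/20 = -389/20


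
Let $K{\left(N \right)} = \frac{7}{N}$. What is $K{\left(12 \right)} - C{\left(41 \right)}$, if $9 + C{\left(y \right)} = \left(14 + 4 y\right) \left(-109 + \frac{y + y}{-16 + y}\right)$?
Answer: $\frac{5648323}{300} \approx 18828.0$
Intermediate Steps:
$C{\left(y \right)} = -9 + \left(-109 + \frac{2 y}{-16 + y}\right) \left(14 + 4 y\right)$ ($C{\left(y \right)} = -9 + \left(14 + 4 y\right) \left(-109 + \frac{y + y}{-16 + y}\right) = -9 + \left(14 + 4 y\right) \left(-109 + \frac{2 y}{-16 + y}\right) = -9 + \left(-109 + \frac{2 y}{-16 + y}\right) \left(14 + 4 y\right)$)
$K{\left(12 \right)} - C{\left(41 \right)} = \frac{7}{12} - \frac{24560 - 428 \cdot 41^{2} + 5469 \cdot 41}{-16 + 41} = 7 \cdot \frac{1}{12} - \frac{24560 - 719468 + 224229}{25} = \frac{7}{12} - \frac{24560 - 719468 + 224229}{25} = \frac{7}{12} - \frac{1}{25} \left(-470679\right) = \frac{7}{12} - - \frac{470679}{25} = \frac{7}{12} + \frac{470679}{25} = \frac{5648323}{300}$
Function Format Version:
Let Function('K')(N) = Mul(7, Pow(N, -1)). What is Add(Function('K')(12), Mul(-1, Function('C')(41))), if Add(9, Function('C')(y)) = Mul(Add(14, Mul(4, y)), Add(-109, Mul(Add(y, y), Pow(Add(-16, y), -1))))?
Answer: Rational(5648323, 300) ≈ 18828.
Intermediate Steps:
Function('C')(y) = Add(-9, Mul(Add(-109, Mul(2, y, Pow(Add(-16, y), -1))), Add(14, Mul(4, y)))) (Function('C')(y) = Add(-9, Mul(Add(14, Mul(4, y)), Add(-109, Mul(Add(y, y), Pow(Add(-16, y), -1))))) = Add(-9, Mul(Add(14, Mul(4, y)), Add(-109, Mul(Mul(2, y), Pow(Add(-16, y), -1))))) = Add(-9, Mul(Add(14, Mul(4, y)), Add(-109, Mul(2, y, Pow(Add(-16, y), -1))))) = Add(-9, Mul(Add(-109, Mul(2, y, Pow(Add(-16, y), -1))), Add(14, Mul(4, y)))))
Add(Function('K')(12), Mul(-1, Function('C')(41))) = Add(Mul(7, Pow(12, -1)), Mul(-1, Mul(Pow(Add(-16, 41), -1), Add(24560, Mul(-428, Pow(41, 2)), Mul(5469, 41))))) = Add(Mul(7, Rational(1, 12)), Mul(-1, Mul(Pow(25, -1), Add(24560, Mul(-428, 1681), 224229)))) = Add(Rational(7, 12), Mul(-1, Mul(Rational(1, 25), Add(24560, -719468, 224229)))) = Add(Rational(7, 12), Mul(-1, Mul(Rational(1, 25), -470679))) = Add(Rational(7, 12), Mul(-1, Rational(-470679, 25))) = Add(Rational(7, 12), Rational(470679, 25)) = Rational(5648323, 300)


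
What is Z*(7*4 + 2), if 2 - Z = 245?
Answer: -7290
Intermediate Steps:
Z = -243 (Z = 2 - 1*245 = 2 - 245 = -243)
Z*(7*4 + 2) = -243*(7*4 + 2) = -243*(28 + 2) = -243*30 = -7290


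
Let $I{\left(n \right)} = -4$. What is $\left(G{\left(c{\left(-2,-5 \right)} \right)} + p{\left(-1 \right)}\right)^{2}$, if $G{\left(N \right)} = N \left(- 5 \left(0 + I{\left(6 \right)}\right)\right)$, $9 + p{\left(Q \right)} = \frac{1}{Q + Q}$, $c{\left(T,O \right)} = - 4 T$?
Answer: $\frac{90601}{4} \approx 22650.0$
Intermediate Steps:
$p{\left(Q \right)} = -9 + \frac{1}{2 Q}$ ($p{\left(Q \right)} = -9 + \frac{1}{Q + Q} = -9 + \frac{1}{2 Q}$)
$G{\left(N \right)} = 20 N$ ($G{\left(N \right)} = N \left(- 5 \left(0 - 4\right)\right) = N \left(\left(-5\right) \left(-4\right)\right) = N 20 = 20 N$)
$\left(G{\left(c{\left(-2,-5 \right)} \right)} + p{\left(-1 \right)}\right)^{2} = \left(20 \left(\left(-4\right) \left(-2\right)\right) - \left(9 - \frac{1}{2 \left(-1\right)}\right)\right)^{2} = \left(20 \cdot 8 + \left(-9 + \frac{1}{2} \left(-1\right)\right)\right)^{2} = \left(160 - \frac{19}{2}\right)^{2} = \left(\frac{301}{2}\right)^{2} = \frac{90601}{4}$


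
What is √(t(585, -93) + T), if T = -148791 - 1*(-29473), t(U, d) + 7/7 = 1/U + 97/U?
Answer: I*√4537098605/195 ≈ 345.43*I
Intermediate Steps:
t(U, d) = -1 + 98/U (t(U, d) = -1 + (1/U + 97/U) = -1 + 98/U)
T = -119318 (T = -148791 + 29473 = -119318)
√(t(585, -93) + T) = √((98 - 1*585)/585 - 119318) = √((98 - 585)/585 - 119318) = √((1/585)*(-487) - 119318) = √(-487/585 - 119318) = √(-69801517/585) = I*√4537098605/195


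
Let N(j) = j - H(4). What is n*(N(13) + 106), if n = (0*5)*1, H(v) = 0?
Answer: 0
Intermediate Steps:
n = 0 (n = 0*1 = 0)
N(j) = j (N(j) = j - 1*0 = j + 0 = j)
n*(N(13) + 106) = 0*(13 + 106) = 0*119 = 0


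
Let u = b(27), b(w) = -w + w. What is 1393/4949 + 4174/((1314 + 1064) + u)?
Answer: 1712120/840623 ≈ 2.0367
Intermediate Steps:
b(w) = 0
u = 0
1393/4949 + 4174/((1314 + 1064) + u) = 1393/4949 + 4174/((1314 + 1064) + 0) = 1393*(1/4949) + 4174/(2378 + 0) = 199/707 + 4174/2378 = 199/707 + 4174*(1/2378) = 199/707 + 2087/1189 = 1712120/840623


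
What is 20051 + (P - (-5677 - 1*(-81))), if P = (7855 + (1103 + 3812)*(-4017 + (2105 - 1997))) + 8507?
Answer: -19170726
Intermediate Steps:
P = -19196373 (P = (7855 + 4915*(-4017 + 108)) + 8507 = (7855 + 4915*(-3909)) + 8507 = (7855 - 19212735) + 8507 = -19204880 + 8507 = -19196373)
20051 + (P - (-5677 - 1*(-81))) = 20051 + (-19196373 - (-5677 - 1*(-81))) = 20051 + (-19196373 - (-5677 + 81)) = 20051 + (-19196373 - 1*(-5596)) = 20051 + (-19196373 + 5596) = 20051 - 19190777 = -19170726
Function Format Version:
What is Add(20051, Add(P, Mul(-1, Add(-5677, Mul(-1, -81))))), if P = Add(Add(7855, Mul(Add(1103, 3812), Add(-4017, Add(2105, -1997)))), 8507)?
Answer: -19170726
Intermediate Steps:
P = -19196373 (P = Add(Add(7855, Mul(4915, Add(-4017, 108))), 8507) = Add(Add(7855, Mul(4915, -3909)), 8507) = Add(Add(7855, -19212735), 8507) = Add(-19204880, 8507) = -19196373)
Add(20051, Add(P, Mul(-1, Add(-5677, Mul(-1, -81))))) = Add(20051, Add(-19196373, Mul(-1, Add(-5677, Mul(-1, -81))))) = Add(20051, Add(-19196373, Mul(-1, Add(-5677, 81)))) = Add(20051, Add(-19196373, Mul(-1, -5596))) = Add(20051, Add(-19196373, 5596)) = Add(20051, -19190777) = -19170726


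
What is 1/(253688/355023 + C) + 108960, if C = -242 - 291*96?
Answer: 1089990556522737/10003584406 ≈ 1.0896e+5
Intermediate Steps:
C = -28178 (C = -242 - 27936 = -28178)
1/(253688/355023 + C) + 108960 = 1/(253688/355023 - 28178) + 108960 = 1/(-10003584406/355023) + 108960 = -355023/10003584406 + 108960 = 1089990556522737/10003584406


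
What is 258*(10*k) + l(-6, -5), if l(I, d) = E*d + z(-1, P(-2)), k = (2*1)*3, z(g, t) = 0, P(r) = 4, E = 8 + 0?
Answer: 15440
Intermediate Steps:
E = 8
k = 6 (k = 2*3 = 6)
l(I, d) = 8*d (l(I, d) = 8*d + 0 = 8*d)
258*(10*k) + l(-6, -5) = 258*(10*6) + 8*(-5) = 258*60 - 40 = 15480 - 40 = 15440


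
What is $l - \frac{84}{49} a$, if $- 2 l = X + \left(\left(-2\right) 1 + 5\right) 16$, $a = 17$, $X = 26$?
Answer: $- \frac{463}{7} \approx -66.143$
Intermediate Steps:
$l = -37$ ($l = - \frac{26 + \left(\left(-2\right) 1 + 5\right) 16}{2} = - \frac{26 + \left(-2 + 5\right) 16}{2} = - \frac{26 + 3 \cdot 16}{2} = - \frac{26 + 48}{2} = \left(- \frac{1}{2}\right) 74 = -37$)
$l - \frac{84}{49} a = -37 - \frac{84}{49} \cdot 17 = -37 - 84 \cdot \frac{1}{49} \cdot 17 = -37 - \frac{12}{7} \cdot 17 = -37 - \frac{204}{7} = - \frac{463}{7}$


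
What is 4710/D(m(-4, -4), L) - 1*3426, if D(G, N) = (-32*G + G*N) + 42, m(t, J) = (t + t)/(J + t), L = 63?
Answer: -245388/73 ≈ -3361.5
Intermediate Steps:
m(t, J) = 2*t/(J + t) (m(t, J) = (2*t)/(J + t) = 2*t/(J + t))
D(G, N) = 42 - 32*G + G*N
4710/D(m(-4, -4), L) - 1*3426 = 4710/(42 - 64*(-4)/(-4 - 4) + (2*(-4)/(-4 - 4))*63) - 1*3426 = 4710/(42 - 64*(-4)/(-8) + (2*(-4)/(-8))*63) - 3426 = 4710/(42 - 64*(-4)*(-1)/8 + (2*(-4)*(-1/8))*63) - 3426 = 4710/(42 - 32*1 + 1*63) - 3426 = 4710/(42 - 32 + 63) - 3426 = 4710/73 - 3426 = -245388/73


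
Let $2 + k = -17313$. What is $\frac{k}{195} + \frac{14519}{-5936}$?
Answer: $- \frac{21122609}{231504} \approx -91.241$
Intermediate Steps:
$k = -17315$ ($k = -2 - 17313 = -17315$)
$\frac{k}{195} + \frac{14519}{-5936} = - \frac{17315}{195} + \frac{14519}{-5936} = \left(-17315\right) \frac{1}{195} + 14519 \left(- \frac{1}{5936}\right) = - \frac{3463}{39} - \frac{14519}{5936} = - \frac{21122609}{231504}$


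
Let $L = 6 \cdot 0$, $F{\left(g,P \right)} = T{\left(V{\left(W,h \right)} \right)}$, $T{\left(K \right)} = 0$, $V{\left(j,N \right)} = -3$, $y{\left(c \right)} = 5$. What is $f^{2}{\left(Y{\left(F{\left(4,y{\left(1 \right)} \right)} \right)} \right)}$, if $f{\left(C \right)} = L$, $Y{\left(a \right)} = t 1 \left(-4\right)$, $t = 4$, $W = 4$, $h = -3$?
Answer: $0$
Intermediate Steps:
$F{\left(g,P \right)} = 0$
$Y{\left(a \right)} = -16$ ($Y{\left(a \right)} = 4 \cdot 1 \left(-4\right) = 4 \left(-4\right) = -16$)
$L = 0$
$f{\left(C \right)} = 0$
$f^{2}{\left(Y{\left(F{\left(4,y{\left(1 \right)} \right)} \right)} \right)} = 0^{2} = 0$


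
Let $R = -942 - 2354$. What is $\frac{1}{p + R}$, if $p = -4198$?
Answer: $- \frac{1}{7494} \approx -0.00013344$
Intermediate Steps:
$R = -3296$ ($R = -942 - 2354 = -3296$)
$\frac{1}{p + R} = \frac{1}{-4198 - 3296} = \frac{1}{-7494} = - \frac{1}{7494}$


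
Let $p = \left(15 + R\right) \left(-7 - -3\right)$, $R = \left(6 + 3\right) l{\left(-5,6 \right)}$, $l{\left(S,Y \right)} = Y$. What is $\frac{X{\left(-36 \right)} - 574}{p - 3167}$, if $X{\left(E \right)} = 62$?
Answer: $\frac{512}{3443} \approx 0.14871$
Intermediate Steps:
$R = 54$ ($R = \left(6 + 3\right) 6 = 9 \cdot 6 = 54$)
$p = -276$ ($p = \left(15 + 54\right) \left(-7 - -3\right) = 69 \left(-7 + 3\right) = 69 \left(-4\right) = -276$)
$\frac{X{\left(-36 \right)} - 574}{p - 3167} = \frac{62 - 574}{-276 - 3167} = - \frac{512}{-3443} = \left(-512\right) \left(- \frac{1}{3443}\right) = \frac{512}{3443}$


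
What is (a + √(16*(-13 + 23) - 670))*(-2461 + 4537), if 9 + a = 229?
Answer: 456720 + 2076*I*√510 ≈ 4.5672e+5 + 46883.0*I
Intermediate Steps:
a = 220 (a = -9 + 229 = 220)
(a + √(16*(-13 + 23) - 670))*(-2461 + 4537) = (220 + √(16*(-13 + 23) - 670))*(-2461 + 4537) = (220 + √(16*10 - 670))*2076 = (220 + √(160 - 670))*2076 = (220 + √(-510))*2076 = (220 + I*√510)*2076 = 456720 + 2076*I*√510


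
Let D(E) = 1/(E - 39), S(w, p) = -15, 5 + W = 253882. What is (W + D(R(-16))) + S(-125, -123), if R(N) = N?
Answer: 13962409/55 ≈ 2.5386e+5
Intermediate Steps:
W = 253877 (W = -5 + 253882 = 253877)
D(E) = 1/(-39 + E)
(W + D(R(-16))) + S(-125, -123) = (253877 + 1/(-39 - 16)) - 15 = (253877 + 1/(-55)) - 15 = (253877 - 1/55) - 15 = 13963234/55 - 15 = 13962409/55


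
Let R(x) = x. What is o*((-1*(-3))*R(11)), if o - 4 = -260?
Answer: -8448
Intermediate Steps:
o = -256 (o = 4 - 260 = -256)
o*((-1*(-3))*R(11)) = -256*(-1*(-3))*11 = -768*11 = -256*33 = -8448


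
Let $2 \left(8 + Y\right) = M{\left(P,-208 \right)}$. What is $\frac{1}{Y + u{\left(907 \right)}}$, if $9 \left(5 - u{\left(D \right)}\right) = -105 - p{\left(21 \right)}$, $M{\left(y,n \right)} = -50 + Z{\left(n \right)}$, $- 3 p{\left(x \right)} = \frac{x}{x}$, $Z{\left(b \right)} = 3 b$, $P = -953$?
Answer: $- \frac{27}{8866} \approx -0.0030453$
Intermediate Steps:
$p{\left(x \right)} = - \frac{1}{3}$ ($p{\left(x \right)} = - \frac{x \frac{1}{x}}{3} = \left(- \frac{1}{3}\right) 1 = - \frac{1}{3}$)
$M{\left(y,n \right)} = -50 + 3 n$
$u{\left(D \right)} = \frac{449}{27}$ ($u{\left(D \right)} = 5 - \frac{-105 - - \frac{1}{3}}{9} = 5 - \frac{-105 + \frac{1}{3}}{9} = 5 - - \frac{314}{27} = 5 + \frac{314}{27} = \frac{449}{27}$)
$Y = -345$ ($Y = -8 + \frac{-50 + 3 \left(-208\right)}{2} = -8 + \frac{-50 - 624}{2} = -8 + \frac{1}{2} \left(-674\right) = -8 - 337 = -345$)
$\frac{1}{Y + u{\left(907 \right)}} = \frac{1}{-345 + \frac{449}{27}} = \frac{1}{- \frac{8866}{27}} = - \frac{27}{8866}$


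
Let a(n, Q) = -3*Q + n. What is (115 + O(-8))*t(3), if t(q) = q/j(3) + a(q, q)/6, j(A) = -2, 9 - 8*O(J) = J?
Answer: -4685/16 ≈ -292.81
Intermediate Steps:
O(J) = 9/8 - J/8
a(n, Q) = n - 3*Q
t(q) = -5*q/6 (t(q) = q/(-2) + (q - 3*q)/6 = q*(-1/2) - 2*q*(1/6) = -q/2 - q/3 = -5*q/6)
(115 + O(-8))*t(3) = (115 + (9/8 - 1/8*(-8)))*(-5/6*3) = (115 + (9/8 + 1))*(-5/2) = (115 + 17/8)*(-5/2) = (937/8)*(-5/2) = -4685/16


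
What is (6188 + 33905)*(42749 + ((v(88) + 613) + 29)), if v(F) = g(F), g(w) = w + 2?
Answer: 1743283733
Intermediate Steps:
g(w) = 2 + w
v(F) = 2 + F
(6188 + 33905)*(42749 + ((v(88) + 613) + 29)) = (6188 + 33905)*(42749 + (((2 + 88) + 613) + 29)) = 40093*(42749 + ((90 + 613) + 29)) = 40093*(42749 + (703 + 29)) = 40093*(42749 + 732) = 40093*43481 = 1743283733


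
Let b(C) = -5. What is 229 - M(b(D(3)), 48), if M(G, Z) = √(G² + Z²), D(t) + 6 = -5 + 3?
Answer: 229 - √2329 ≈ 180.74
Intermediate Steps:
D(t) = -8 (D(t) = -6 + (-5 + 3) = -6 - 2 = -8)
229 - M(b(D(3)), 48) = 229 - √((-5)² + 48²) = 229 - √(25 + 2304) = 229 - √2329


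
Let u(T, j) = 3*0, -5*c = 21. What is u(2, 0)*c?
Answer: 0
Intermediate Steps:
c = -21/5 (c = -⅕*21 = -21/5 ≈ -4.2000)
u(T, j) = 0
u(2, 0)*c = 0*(-21/5) = 0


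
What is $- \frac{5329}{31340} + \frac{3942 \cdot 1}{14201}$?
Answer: $\frac{47865151}{445059340} \approx 0.10755$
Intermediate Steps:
$- \frac{5329}{31340} + \frac{3942 \cdot 1}{14201} = \left(-5329\right) \frac{1}{31340} + 3942 \cdot \frac{1}{14201} = - \frac{5329}{31340} + \frac{3942}{14201} = \frac{47865151}{445059340}$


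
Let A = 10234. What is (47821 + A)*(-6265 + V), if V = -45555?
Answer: -3008410100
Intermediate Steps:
(47821 + A)*(-6265 + V) = (47821 + 10234)*(-6265 - 45555) = 58055*(-51820) = -3008410100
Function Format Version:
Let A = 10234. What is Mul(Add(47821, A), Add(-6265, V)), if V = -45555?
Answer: -3008410100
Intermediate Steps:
Mul(Add(47821, A), Add(-6265, V)) = Mul(Add(47821, 10234), Add(-6265, -45555)) = Mul(58055, -51820) = -3008410100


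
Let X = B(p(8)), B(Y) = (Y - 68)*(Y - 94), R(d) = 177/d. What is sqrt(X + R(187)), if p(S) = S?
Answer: 3*sqrt(20052571)/187 ≈ 71.840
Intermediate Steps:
B(Y) = (-94 + Y)*(-68 + Y) (B(Y) = (-68 + Y)*(-94 + Y) = (-94 + Y)*(-68 + Y))
X = 5160 (X = 6392 + 8**2 - 162*8 = 6392 + 64 - 1296 = 5160)
sqrt(X + R(187)) = sqrt(5160 + 177/187) = sqrt(965097/187) = 3*sqrt(20052571)/187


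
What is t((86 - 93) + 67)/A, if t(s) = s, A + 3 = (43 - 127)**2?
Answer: 20/2351 ≈ 0.0085070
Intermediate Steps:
A = 7053 (A = -3 + (43 - 127)**2 = -3 + (-84)**2 = -3 + 7056 = 7053)
t((86 - 93) + 67)/A = ((86 - 93) + 67)/7053 = (-7 + 67)*(1/7053) = 60*(1/7053) = 20/2351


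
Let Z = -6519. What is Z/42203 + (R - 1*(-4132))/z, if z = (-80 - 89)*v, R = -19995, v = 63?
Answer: 85722628/64190763 ≈ 1.3354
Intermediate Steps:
z = -10647 (z = (-80 - 89)*63 = -169*63 = -10647)
Z/42203 + (R - 1*(-4132))/z = -6519/42203 + (-19995 - 1*(-4132))/(-10647) = -6519*1/42203 + (-19995 + 4132)*(-1/10647) = -6519/42203 - 15863*(-1/10647) = -6519/42203 + 15863/10647 = 85722628/64190763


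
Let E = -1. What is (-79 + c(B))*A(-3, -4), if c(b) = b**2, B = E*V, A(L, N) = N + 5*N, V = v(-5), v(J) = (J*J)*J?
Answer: -373104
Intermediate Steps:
v(J) = J**3 (v(J) = J**2*J = J**3)
V = -125 (V = (-5)**3 = -125)
A(L, N) = 6*N
B = 125 (B = -1*(-125) = 125)
(-79 + c(B))*A(-3, -4) = (-79 + 125**2)*(6*(-4)) = (-79 + 15625)*(-24) = 15546*(-24) = -373104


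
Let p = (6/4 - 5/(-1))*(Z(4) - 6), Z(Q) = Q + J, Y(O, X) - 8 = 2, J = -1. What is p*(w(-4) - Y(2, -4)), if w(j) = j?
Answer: 273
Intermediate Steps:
Y(O, X) = 10 (Y(O, X) = 8 + 2 = 10)
Z(Q) = -1 + Q (Z(Q) = Q - 1 = -1 + Q)
p = -39/2 (p = (6/4 - 5/(-1))*((-1 + 4) - 6) = (6*(¼) - 5*(-1))*(3 - 6) = (3/2 + 5)*(-3) = (13/2)*(-3) = -39/2 ≈ -19.500)
p*(w(-4) - Y(2, -4)) = -39*(-4 - 1*10)/2 = -39*(-4 - 10)/2 = -39/2*(-14) = 273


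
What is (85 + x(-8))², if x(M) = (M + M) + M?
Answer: 3721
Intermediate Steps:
x(M) = 3*M (x(M) = 2*M + M = 3*M)
(85 + x(-8))² = (85 + 3*(-8))² = (85 - 24)² = 61² = 3721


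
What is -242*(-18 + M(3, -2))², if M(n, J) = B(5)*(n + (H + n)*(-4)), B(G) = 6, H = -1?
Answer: -557568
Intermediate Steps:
M(n, J) = 24 - 18*n (M(n, J) = 6*(n + (-1 + n)*(-4)) = 6*(n + (4 - 4*n)) = 6*(4 - 3*n) = 24 - 18*n)
-242*(-18 + M(3, -2))² = -242*(-18 + (24 - 18*3))² = -242*(-18 + (24 - 54))² = -242*(-18 - 30)² = -242*(-48)² = -242*2304 = -557568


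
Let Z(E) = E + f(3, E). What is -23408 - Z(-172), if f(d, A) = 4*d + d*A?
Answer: -22732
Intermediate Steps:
f(d, A) = 4*d + A*d
Z(E) = 12 + 4*E (Z(E) = E + 3*(4 + E) = E + (12 + 3*E) = 12 + 4*E)
-23408 - Z(-172) = -23408 - (12 + 4*(-172)) = -23408 - (12 - 688) = -23408 - 1*(-676) = -23408 + 676 = -22732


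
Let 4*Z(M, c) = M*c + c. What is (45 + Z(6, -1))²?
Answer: 29929/16 ≈ 1870.6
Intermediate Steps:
Z(M, c) = c/4 + M*c/4 (Z(M, c) = (M*c + c)/4 = (c + M*c)/4 = c/4 + M*c/4)
(45 + Z(6, -1))² = (45 + (¼)*(-1)*(1 + 6))² = (45 + (¼)*(-1)*7)² = (45 - 7/4)² = (173/4)² = 29929/16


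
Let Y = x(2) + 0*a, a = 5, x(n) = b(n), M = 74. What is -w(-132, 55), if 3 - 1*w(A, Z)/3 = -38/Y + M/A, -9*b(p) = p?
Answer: 11051/22 ≈ 502.32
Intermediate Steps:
b(p) = -p/9
x(n) = -n/9
Y = -2/9 (Y = -⅑*2 + 0*5 = -2/9 + 0 = -2/9 ≈ -0.22222)
w(A, Z) = -504 - 222/A (w(A, Z) = 9 - 3*(-38/(-2/9) + 74/A) = 9 - 3*(-38*(-9/2) + 74/A) = 9 - 3*(171 + 74/A) = 9 + (-513 - 222/A) = -504 - 222/A)
-w(-132, 55) = -(-504 - 222/(-132)) = -(-504 - 222*(-1/132)) = -(-504 + 37/22) = -1*(-11051/22) = 11051/22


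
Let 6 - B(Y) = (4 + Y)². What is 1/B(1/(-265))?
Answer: -70225/700131 ≈ -0.10030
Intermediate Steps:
B(Y) = 6 - (4 + Y)²
1/B(1/(-265)) = 1/(6 - (4 + 1/(-265))²) = 1/(6 - (4 - 1/265)²) = 1/(6 - (1059/265)²) = 1/(6 - 1*1121481/70225) = 1/(6 - 1121481/70225) = 1/(-700131/70225) = -70225/700131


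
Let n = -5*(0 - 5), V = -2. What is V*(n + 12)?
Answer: -74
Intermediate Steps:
n = 25 (n = -5*(-5) = 25)
V*(n + 12) = -2*(25 + 12) = -2*37 = -74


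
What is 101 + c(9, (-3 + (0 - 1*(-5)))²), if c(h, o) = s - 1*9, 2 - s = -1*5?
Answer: 99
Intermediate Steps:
s = 7 (s = 2 - (-1)*5 = 2 - 1*(-5) = 2 + 5 = 7)
c(h, o) = -2 (c(h, o) = 7 - 1*9 = 7 - 9 = -2)
101 + c(9, (-3 + (0 - 1*(-5)))²) = 101 - 2 = 99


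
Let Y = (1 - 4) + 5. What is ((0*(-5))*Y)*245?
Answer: 0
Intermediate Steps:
Y = 2 (Y = -3 + 5 = 2)
((0*(-5))*Y)*245 = ((0*(-5))*2)*245 = (0*2)*245 = 0*245 = 0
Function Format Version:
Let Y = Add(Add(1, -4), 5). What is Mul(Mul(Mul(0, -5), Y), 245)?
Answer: 0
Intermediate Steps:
Y = 2 (Y = Add(-3, 5) = 2)
Mul(Mul(Mul(0, -5), Y), 245) = Mul(Mul(Mul(0, -5), 2), 245) = Mul(Mul(0, 2), 245) = Mul(0, 245) = 0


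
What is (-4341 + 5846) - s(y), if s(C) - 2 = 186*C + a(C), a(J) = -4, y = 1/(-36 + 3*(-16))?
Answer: 21129/14 ≈ 1509.2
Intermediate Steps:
y = -1/84 (y = 1/(-36 - 48) = 1/(-84) = -1/84 ≈ -0.011905)
s(C) = -2 + 186*C (s(C) = 2 + (186*C - 4) = 2 + (-4 + 186*C) = -2 + 186*C)
(-4341 + 5846) - s(y) = (-4341 + 5846) - (-2 + 186*(-1/84)) = 1505 - (-2 - 31/14) = 1505 - 1*(-59/14) = 1505 + 59/14 = 21129/14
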